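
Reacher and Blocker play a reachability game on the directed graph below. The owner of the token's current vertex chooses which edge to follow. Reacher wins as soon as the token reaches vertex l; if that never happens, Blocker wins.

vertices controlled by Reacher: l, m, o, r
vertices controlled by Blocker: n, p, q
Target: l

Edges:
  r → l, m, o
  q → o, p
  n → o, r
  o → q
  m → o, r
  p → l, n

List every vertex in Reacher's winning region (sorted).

A0 = {l}
A1: add {r} — r (Reacher) has r→l.
A2: add {m} — m (Reacher) has m→r.
A3 = A2; e.g. n (Blocker) can still go to o. Fixed point.
Reacher's winning region = {l, m, r}.

l, m, r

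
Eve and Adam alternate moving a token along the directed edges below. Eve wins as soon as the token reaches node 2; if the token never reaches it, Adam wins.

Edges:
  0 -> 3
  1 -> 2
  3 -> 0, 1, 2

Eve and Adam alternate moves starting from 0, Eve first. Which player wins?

Adam

Track states (vertex, player-to-move).
A0 = {(2,Eve), (2,Adam)}
A1: add {(1,Eve), (1,Adam), (3,Eve)}.
A2: add {(0,Adam)}.
A3 = A2; e.g. (0,Eve) stays out. (0,Eve) never enters ⇒ Adam avoids the target.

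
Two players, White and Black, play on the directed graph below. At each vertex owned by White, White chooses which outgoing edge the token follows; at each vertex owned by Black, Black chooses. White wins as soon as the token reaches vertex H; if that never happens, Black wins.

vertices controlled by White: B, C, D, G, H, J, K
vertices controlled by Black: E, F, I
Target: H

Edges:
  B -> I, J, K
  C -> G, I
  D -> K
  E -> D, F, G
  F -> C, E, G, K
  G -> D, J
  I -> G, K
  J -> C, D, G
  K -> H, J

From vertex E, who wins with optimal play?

A0 = {H}
A1: add {K} — K (White) has K→H.
A2: add {B, D} — B (White) has B→K; D (White) has D→K.
A3: add {G, J} — G (White) has G→D; J (White) has J→D.
A4: add {C, I} — C (White) has C→G; I (Black): all of {G, K} already in.
A5 = A4; e.g. E (Black) can still go to F. Fixed point.
E never enters the attractor, so Black can avoid the target forever.

Black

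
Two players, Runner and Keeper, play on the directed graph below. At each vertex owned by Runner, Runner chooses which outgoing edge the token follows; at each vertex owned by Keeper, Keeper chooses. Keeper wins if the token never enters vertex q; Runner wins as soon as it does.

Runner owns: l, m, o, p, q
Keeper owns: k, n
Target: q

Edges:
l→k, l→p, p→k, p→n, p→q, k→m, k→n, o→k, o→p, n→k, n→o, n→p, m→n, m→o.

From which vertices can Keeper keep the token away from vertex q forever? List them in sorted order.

A0 = {q}
A1: add {p} — p (Runner) has p→q.
A2: add {l, o} — l (Runner) has l→p; o (Runner) has o→p.
A3: add {m} — m (Runner) has m→o.
A4 = A3; e.g. k (Keeper) can still go to n. Fixed point.
Runner's attractor = {l, m, o, p, q}; Keeper avoids the target exactly from the complement.

k, n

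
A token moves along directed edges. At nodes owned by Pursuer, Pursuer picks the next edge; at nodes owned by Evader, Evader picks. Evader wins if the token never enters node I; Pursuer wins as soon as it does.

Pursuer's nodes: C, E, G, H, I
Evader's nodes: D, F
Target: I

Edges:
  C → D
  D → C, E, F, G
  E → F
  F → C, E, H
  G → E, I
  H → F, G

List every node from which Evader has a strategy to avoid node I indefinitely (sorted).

C, D, E, F

A0 = {I}
A1: add {G} — G (Pursuer) has G→I.
A2: add {H} — H (Pursuer) has H→G.
A3 = A2; e.g. C (Pursuer) has no edge into A2. Fixed point.
Pursuer's attractor = {G, H, I}; Evader avoids the target exactly from the complement.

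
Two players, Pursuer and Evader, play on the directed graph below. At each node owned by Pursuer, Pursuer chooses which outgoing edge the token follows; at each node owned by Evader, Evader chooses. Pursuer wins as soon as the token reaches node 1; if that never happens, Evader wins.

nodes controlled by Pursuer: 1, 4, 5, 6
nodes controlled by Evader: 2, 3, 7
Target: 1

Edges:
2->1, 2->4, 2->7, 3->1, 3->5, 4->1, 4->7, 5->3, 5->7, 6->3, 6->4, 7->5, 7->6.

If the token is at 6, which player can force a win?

Pursuer

A0 = {1}
A1: add {4} — 4 (Pursuer) has 4→1.
A2: add {6} — 6 (Pursuer) has 6→4.
A3 = A2; e.g. 2 (Evader) can still go to 7. Fixed point.
6 ∈ A2, so Pursuer can force the target.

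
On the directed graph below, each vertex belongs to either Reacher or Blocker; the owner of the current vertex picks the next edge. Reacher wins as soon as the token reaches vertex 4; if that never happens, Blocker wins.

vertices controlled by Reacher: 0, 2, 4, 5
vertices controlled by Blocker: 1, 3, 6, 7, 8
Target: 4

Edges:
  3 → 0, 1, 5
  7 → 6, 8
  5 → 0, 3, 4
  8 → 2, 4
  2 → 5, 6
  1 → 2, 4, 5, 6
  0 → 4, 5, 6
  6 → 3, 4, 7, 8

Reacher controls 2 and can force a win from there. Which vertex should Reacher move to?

5

A0 = {4}
A1: add {0, 5} — 0 (Reacher) has 0→4; 5 (Reacher) has 5→4.
A2: add {2} — 2 (Reacher) has 2→5.
A3: add {8} — 8 (Blocker): all of {2, 4} already in.
A4 = A3; e.g. 1 (Blocker) can still go to 6. Fixed point.
From 2, successor 5 is in the attractor (rank 1); the other successor 6 is not.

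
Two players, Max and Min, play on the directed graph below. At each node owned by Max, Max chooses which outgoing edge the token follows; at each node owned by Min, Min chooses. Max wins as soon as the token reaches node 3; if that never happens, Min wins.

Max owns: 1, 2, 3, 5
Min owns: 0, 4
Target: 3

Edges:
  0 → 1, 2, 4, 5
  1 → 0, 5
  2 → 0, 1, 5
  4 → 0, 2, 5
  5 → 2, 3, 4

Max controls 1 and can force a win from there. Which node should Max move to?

A0 = {3}
A1: add {5} — 5 (Max) has 5→3.
A2: add {1, 2} — 1 (Max) has 1→5; 2 (Max) has 2→5.
A3 = A2; e.g. 0 (Min) can still go to 4. Fixed point.
From 1, successor 5 is in the attractor (rank 1); the other successor 0 is not.

5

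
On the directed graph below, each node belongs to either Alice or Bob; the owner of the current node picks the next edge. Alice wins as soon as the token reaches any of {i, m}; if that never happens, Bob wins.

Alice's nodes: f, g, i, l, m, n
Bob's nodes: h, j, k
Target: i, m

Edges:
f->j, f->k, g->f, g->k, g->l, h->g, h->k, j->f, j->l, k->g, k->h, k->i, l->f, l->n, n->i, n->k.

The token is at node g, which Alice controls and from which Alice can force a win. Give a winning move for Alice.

A0 = {i, m}
A1: add {n} — n (Alice) has n→i.
A2: add {l} — l (Alice) has l→n.
A3: add {g} — g (Alice) has g→l.
A4 = A3; e.g. f (Alice) has no edge into A3. Fixed point.
From g, successor l is in the attractor (rank 2); the other successors f, k are not.

l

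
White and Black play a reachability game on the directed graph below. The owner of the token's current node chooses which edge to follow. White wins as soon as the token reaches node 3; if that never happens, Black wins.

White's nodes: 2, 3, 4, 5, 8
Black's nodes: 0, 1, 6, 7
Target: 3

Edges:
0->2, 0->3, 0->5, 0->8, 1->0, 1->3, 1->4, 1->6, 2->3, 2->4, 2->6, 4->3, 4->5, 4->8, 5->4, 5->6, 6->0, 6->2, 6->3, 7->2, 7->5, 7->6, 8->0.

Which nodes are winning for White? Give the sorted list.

A0 = {3}
A1: add {2, 4} — 2 (White) has 2→3; 4 (White) has 4→3.
A2: add {5} — 5 (White) has 5→4.
A3 = A2; e.g. 0 (Black) can still go to 8. Fixed point.
White's winning region = {2, 3, 4, 5}.

2, 3, 4, 5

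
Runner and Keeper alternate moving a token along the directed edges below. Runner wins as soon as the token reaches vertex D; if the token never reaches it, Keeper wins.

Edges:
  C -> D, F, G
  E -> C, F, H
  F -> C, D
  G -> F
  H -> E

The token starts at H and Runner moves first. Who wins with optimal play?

Keeper

Track states (vertex, player-to-move).
A0 = {(D,Runner), (D,Keeper)}
A1: add {(C,Runner), (F,Runner)}.
A2: add {(F,Keeper), (G,Keeper)}.
A3: add {(E,Runner), (G,Runner)}.
A4: add {(C,Keeper), (H,Keeper)}.
A5 = A4; e.g. (E,Keeper) stays out. (H,Runner) never enters ⇒ Keeper avoids the target.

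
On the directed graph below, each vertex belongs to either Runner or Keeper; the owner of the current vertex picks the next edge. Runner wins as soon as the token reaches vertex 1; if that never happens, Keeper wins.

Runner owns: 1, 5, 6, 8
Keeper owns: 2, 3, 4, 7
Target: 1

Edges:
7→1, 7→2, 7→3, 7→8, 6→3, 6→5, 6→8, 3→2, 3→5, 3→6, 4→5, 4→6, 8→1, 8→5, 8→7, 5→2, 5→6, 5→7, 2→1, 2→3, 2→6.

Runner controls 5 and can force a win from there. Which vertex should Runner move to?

6

A0 = {1}
A1: add {8} — 8 (Runner) has 8→1.
A2: add {6} — 6 (Runner) has 6→8.
A3: add {5} — 5 (Runner) has 5→6.
A4: add {4} — 4 (Keeper): all of {5, 6} already in.
A5 = A4; e.g. 2 (Keeper) can still go to 3. Fixed point.
From 5, successor 6 is in the attractor (rank 2); the other successors 2, 7 are not.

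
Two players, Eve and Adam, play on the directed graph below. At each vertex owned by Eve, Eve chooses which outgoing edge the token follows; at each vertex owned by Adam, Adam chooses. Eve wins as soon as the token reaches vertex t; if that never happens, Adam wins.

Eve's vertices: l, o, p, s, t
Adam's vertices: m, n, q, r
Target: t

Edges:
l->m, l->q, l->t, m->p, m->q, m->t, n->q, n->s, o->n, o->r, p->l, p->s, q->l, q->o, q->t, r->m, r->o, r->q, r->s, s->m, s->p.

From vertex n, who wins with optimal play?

Adam

A0 = {t}
A1: add {l} — l (Eve) has l→t.
A2: add {p} — p (Eve) has p→l.
A3: add {s} — s (Eve) has s→p.
A4 = A3; e.g. m (Adam) can still go to q. Fixed point.
n never enters the attractor, so Adam can avoid the target forever.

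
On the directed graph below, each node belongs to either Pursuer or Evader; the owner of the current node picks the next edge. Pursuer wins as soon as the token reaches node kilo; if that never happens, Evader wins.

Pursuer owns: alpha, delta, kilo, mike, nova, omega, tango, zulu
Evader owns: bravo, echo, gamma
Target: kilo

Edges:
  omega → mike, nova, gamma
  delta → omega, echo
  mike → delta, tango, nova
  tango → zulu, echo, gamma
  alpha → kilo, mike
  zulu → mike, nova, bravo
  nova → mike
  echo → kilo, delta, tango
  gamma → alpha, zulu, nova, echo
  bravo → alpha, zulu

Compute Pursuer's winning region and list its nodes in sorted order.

A0 = {kilo}
A1: add {alpha} — alpha (Pursuer) has alpha→kilo.
A2 = A1; e.g. omega (Pursuer) has no edge into A1. Fixed point.
Pursuer's winning region = {alpha, kilo}.

alpha, kilo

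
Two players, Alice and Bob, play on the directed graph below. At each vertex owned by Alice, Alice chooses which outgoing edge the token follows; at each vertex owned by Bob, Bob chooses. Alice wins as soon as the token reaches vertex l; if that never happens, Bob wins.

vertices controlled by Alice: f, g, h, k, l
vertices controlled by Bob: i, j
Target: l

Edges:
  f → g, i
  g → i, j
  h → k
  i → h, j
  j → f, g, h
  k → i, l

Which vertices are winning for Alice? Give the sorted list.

h, k, l

A0 = {l}
A1: add {k} — k (Alice) has k→l.
A2: add {h} — h (Alice) has h→k.
A3 = A2; e.g. f (Alice) has no edge into A2. Fixed point.
Alice's winning region = {h, k, l}.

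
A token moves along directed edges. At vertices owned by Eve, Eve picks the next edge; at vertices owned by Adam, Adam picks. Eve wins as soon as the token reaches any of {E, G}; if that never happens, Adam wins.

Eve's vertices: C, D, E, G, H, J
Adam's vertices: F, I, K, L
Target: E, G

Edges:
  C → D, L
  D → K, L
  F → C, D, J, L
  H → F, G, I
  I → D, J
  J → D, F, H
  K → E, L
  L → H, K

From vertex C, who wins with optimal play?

A0 = {E, G}
A1: add {H} — H (Eve) has H→G.
A2: add {J} — J (Eve) has J→H.
A3 = A2; e.g. C (Eve) has no edge into A2. Fixed point.
C never enters the attractor, so Adam can avoid the target forever.

Adam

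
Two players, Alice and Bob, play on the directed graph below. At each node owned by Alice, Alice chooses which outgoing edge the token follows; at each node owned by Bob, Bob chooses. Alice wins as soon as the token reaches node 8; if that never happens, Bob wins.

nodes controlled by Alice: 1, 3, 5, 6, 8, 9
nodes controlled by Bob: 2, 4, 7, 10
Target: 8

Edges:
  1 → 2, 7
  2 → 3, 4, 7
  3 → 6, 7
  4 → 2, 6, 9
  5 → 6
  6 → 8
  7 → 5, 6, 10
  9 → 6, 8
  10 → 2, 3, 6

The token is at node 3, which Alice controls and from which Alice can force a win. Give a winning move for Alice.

6

A0 = {8}
A1: add {6, 9} — 6 (Alice) has 6→8; 9 (Alice) has 9→8.
A2: add {3, 5} — 3 (Alice) has 3→6; 5 (Alice) has 5→6.
A3 = A2; e.g. 1 (Alice) has no edge into A2. Fixed point.
From 3, successor 6 is in the attractor (rank 1); the other successor 7 is not.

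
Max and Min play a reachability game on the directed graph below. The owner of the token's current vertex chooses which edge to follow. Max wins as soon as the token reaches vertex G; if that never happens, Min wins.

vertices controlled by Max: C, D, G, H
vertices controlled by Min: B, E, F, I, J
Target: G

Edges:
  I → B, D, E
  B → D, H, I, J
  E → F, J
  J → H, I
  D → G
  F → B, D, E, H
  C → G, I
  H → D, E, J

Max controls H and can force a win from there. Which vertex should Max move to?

A0 = {G}
A1: add {C, D} — C (Max) has C→G; D (Max) has D→G.
A2: add {H} — H (Max) has H→D.
A3 = A2; e.g. B (Min) can still go to I. Fixed point.
From H, successor D is in the attractor (rank 1); the other successors E, J are not.

D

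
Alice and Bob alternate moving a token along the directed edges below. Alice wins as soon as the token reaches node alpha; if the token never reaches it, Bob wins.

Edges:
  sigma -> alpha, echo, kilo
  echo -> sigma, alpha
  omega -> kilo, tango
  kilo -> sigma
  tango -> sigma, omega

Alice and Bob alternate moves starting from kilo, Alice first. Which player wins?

Bob

Track states (vertex, player-to-move).
A0 = {(alpha,Alice), (alpha,Bob)}
A1: add {(sigma,Alice), (echo,Alice)}.
A2: add {(echo,Bob), (kilo,Bob)}.
A3: add {(omega,Alice)}.
A4: add {(tango,Bob)}.
A5 = A4; e.g. (sigma,Bob) stays out. (kilo,Alice) never enters ⇒ Bob avoids the target.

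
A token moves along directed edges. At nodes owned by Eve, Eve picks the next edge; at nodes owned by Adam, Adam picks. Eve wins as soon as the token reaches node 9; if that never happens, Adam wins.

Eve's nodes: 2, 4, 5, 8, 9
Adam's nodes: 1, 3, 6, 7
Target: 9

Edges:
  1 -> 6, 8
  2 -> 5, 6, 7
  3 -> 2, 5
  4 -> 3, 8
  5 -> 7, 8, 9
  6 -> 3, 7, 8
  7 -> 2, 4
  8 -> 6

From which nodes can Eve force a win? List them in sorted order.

A0 = {9}
A1: add {5} — 5 (Eve) has 5→9.
A2: add {2} — 2 (Eve) has 2→5.
A3: add {3} — 3 (Adam): all of {2, 5} already in.
A4: add {4} — 4 (Eve) has 4→3.
A5: add {7} — 7 (Adam): all of {2, 4} already in.
A6 = A5; e.g. 1 (Adam) can still go to 6. Fixed point.
Eve's winning region = {2, 3, 4, 5, 7, 9}.

2, 3, 4, 5, 7, 9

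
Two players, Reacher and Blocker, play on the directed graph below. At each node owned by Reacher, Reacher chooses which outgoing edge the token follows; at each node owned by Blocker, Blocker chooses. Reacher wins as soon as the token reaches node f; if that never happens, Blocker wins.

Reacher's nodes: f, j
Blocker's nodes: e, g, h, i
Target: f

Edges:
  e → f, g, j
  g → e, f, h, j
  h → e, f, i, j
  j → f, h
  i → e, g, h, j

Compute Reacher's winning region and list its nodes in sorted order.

f, j

A0 = {f}
A1: add {j} — j (Reacher) has j→f.
A2 = A1; e.g. e (Blocker) can still go to g. Fixed point.
Reacher's winning region = {f, j}.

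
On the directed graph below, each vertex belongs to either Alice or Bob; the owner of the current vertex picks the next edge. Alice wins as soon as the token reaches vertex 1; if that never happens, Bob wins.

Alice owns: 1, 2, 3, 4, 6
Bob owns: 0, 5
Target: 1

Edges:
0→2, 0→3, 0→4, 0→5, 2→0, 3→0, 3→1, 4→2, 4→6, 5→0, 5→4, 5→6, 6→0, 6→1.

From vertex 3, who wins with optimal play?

A0 = {1}
A1: add {3, 6} — 3 (Alice) has 3→1; 6 (Alice) has 6→1.
3 ∈ A1, so Alice can force the target.

Alice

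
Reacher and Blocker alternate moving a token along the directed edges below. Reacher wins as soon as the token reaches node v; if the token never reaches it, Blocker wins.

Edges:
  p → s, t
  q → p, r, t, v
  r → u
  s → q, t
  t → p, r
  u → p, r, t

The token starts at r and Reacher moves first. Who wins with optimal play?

Track states (vertex, player-to-move).
A0 = {(v,Reacher), (v,Blocker)}
A1: add {(q,Reacher)}.
A2 = A1; e.g. (p,Reacher) stays out. (r,Reacher) never enters ⇒ Blocker avoids the target.

Blocker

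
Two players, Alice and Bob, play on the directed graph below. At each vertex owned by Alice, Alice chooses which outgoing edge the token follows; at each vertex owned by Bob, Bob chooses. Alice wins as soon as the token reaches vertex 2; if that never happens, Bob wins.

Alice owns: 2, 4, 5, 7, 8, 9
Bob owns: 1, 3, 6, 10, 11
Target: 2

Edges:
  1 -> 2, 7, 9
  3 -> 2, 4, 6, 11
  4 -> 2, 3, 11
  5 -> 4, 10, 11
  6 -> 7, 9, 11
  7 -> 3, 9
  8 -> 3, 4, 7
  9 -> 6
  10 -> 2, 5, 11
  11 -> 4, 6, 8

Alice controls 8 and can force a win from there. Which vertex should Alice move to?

4

A0 = {2}
A1: add {4} — 4 (Alice) has 4→2.
A2: add {5, 8} — 5 (Alice) has 5→4; 8 (Alice) has 8→4.
A3 = A2; e.g. 1 (Bob) can still go to 7. Fixed point.
From 8, successor 4 is in the attractor (rank 1); the other successors 3, 7 are not.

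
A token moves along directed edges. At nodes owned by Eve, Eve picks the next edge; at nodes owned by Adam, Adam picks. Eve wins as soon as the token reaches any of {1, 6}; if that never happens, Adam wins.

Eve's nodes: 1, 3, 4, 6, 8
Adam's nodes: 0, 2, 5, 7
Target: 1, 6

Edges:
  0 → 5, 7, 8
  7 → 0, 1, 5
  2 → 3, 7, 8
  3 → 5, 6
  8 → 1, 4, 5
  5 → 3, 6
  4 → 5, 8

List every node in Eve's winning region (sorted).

A0 = {1, 6}
A1: add {3, 8} — 3 (Eve) has 3→6; 8 (Eve) has 8→1.
A2: add {4, 5} — 4 (Eve) has 4→8; 5 (Adam): all of {3, 6} already in.
A3 = A2; e.g. 0 (Adam) can still go to 7. Fixed point.
Eve's winning region = {1, 3, 4, 5, 6, 8}.

1, 3, 4, 5, 6, 8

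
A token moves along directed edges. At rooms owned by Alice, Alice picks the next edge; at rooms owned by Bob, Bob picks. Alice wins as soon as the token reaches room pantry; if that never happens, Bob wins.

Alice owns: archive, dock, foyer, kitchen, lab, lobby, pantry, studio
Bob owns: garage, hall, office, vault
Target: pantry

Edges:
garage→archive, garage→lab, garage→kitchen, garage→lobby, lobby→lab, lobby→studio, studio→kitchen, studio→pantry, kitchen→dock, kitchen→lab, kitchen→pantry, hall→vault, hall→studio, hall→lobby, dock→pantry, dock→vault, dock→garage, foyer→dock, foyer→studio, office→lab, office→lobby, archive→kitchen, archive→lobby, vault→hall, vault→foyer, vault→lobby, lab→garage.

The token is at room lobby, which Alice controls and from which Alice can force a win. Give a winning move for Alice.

studio

A0 = {pantry}
A1: add {dock, kitchen, studio} — dock (Alice) has dock→pantry; kitchen (Alice) has kitchen→pantry; studio (Alice) has studio→pantry.
A2: add {archive, foyer, lobby} — archive (Alice) has archive→kitchen; foyer (Alice) has foyer→dock; lobby (Alice) has lobby→studio.
A3 = A2; e.g. office (Bob) can still go to lab. Fixed point.
From lobby, successor studio is in the attractor (rank 1); the other successor lab is not.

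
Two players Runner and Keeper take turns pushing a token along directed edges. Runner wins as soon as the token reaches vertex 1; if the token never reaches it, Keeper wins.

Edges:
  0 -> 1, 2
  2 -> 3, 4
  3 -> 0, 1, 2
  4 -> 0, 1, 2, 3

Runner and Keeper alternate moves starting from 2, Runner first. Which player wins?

Keeper

Track states (vertex, player-to-move).
A0 = {(1,Runner), (1,Keeper)}
A1: add {(0,Runner), (3,Runner), (4,Runner)}.
A2: add {(2,Keeper)}.
A3 = A2; e.g. (0,Keeper) stays out. (2,Runner) never enters ⇒ Keeper avoids the target.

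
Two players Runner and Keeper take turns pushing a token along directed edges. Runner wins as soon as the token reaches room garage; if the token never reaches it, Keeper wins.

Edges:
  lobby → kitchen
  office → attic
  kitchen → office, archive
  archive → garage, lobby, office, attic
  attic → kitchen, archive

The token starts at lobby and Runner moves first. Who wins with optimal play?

Keeper

Track states (vertex, player-to-move).
A0 = {(garage,Runner), (garage,Keeper)}
A1: add {(archive,Runner)}.
A2 = A1; e.g. (lobby,Runner) stays out. (lobby,Runner) never enters ⇒ Keeper avoids the target.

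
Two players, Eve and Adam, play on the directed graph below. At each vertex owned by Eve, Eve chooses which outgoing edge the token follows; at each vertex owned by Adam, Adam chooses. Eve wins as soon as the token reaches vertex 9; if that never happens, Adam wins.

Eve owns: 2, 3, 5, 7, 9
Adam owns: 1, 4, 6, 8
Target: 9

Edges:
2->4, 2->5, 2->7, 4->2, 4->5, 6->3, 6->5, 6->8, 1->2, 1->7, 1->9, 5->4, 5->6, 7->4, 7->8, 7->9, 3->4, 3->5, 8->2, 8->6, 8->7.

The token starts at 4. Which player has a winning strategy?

Adam

A0 = {9}
A1: add {7} — 7 (Eve) has 7→9.
A2: add {2} — 2 (Eve) has 2→7.
A3: add {1} — 1 (Adam): all of {2, 7, 9} already in.
A4 = A3; e.g. 3 (Eve) has no edge into A3. Fixed point.
4 never enters the attractor, so Adam can avoid the target forever.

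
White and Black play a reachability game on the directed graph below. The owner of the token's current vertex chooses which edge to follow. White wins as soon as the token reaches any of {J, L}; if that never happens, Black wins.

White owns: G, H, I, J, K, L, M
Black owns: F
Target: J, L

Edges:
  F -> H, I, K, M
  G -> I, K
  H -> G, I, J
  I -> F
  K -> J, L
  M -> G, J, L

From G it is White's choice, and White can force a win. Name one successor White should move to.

A0 = {J, L}
A1: add {H, K, M} — H (White) has H→J; K (White) has K→J; M (White) has M→J.
A2: add {G} — G (White) has G→K.
A3 = A2; e.g. F (Black) can still go to I. Fixed point.
From G, successor K is in the attractor (rank 1); the other successor I is not.

K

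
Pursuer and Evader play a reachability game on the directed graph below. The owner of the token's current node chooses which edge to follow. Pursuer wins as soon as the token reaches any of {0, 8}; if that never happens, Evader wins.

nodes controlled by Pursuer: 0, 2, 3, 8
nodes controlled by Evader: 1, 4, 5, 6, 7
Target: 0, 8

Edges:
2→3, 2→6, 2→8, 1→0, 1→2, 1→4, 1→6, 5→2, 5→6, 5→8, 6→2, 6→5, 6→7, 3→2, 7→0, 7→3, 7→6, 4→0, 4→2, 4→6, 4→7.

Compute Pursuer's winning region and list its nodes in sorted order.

0, 2, 3, 8

A0 = {0, 8}
A1: add {2} — 2 (Pursuer) has 2→8.
A2: add {3} — 3 (Pursuer) has 3→2.
A3 = A2; e.g. 1 (Evader) can still go to 4. Fixed point.
Pursuer's winning region = {0, 2, 3, 8}.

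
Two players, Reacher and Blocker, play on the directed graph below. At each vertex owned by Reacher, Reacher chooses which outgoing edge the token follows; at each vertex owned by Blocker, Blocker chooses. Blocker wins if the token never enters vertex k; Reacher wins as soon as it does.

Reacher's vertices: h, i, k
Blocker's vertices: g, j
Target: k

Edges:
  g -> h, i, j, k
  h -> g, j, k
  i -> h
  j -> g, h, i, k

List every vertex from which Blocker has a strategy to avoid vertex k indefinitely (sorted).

A0 = {k}
A1: add {h} — h (Reacher) has h→k.
A2: add {i} — i (Reacher) has i→h.
A3 = A2; e.g. g (Blocker) can still go to j. Fixed point.
Reacher's attractor = {h, i, k}; Blocker avoids the target exactly from the complement.

g, j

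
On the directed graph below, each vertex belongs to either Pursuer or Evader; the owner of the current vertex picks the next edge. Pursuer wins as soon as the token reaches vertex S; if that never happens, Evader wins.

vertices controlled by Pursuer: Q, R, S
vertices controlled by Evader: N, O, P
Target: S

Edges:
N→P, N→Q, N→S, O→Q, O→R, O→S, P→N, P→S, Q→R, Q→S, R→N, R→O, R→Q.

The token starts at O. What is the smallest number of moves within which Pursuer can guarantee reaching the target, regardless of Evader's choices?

A0 = {S}
A1: add {Q} — Q (Pursuer) has Q→S.
A2: add {R} — R (Pursuer) has R→Q.
A3: add {O} — O (Evader): all of {Q, R, S} already in.
A4 = A3; e.g. N (Evader) can still go to P. Fixed point.
O enters the attractor at level 3, so Pursuer can force the target in 3 moves from there.

3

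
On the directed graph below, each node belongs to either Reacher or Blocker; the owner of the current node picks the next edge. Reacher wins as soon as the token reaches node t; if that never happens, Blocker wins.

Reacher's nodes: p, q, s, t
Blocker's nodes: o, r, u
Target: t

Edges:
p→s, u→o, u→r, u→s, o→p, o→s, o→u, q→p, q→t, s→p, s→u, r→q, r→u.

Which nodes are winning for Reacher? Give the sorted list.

q, t

A0 = {t}
A1: add {q} — q (Reacher) has q→t.
A2 = A1; e.g. o (Blocker) can still go to p. Fixed point.
Reacher's winning region = {q, t}.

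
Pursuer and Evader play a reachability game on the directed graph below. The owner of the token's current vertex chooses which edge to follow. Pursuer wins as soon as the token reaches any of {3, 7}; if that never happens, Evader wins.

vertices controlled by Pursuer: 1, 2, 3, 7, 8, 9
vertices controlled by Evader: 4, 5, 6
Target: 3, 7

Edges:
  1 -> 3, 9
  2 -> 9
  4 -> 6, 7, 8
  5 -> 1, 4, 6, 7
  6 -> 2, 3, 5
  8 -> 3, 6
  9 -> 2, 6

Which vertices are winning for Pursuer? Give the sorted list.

A0 = {3, 7}
A1: add {1, 8} — 1 (Pursuer) has 1→3; 8 (Pursuer) has 8→3.
A2 = A1; e.g. 2 (Pursuer) has no edge into A1. Fixed point.
Pursuer's winning region = {1, 3, 7, 8}.

1, 3, 7, 8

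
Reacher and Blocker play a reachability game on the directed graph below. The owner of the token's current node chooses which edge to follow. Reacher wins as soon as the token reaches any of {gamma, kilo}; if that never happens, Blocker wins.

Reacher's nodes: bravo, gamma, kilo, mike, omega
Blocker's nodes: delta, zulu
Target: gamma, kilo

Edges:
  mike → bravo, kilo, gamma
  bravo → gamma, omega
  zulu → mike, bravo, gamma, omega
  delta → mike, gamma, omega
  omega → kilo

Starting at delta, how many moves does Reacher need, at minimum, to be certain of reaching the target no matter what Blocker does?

2

A0 = {gamma, kilo}
A1: add {bravo, mike, omega} — mike (Reacher) has mike→kilo; bravo (Reacher) has bravo→gamma; omega (Reacher) has omega→kilo.
A2: add {delta, zulu} — zulu (Blocker): all of {mike, bravo, gamma, omega} already in; delta (Blocker): all of {mike, gamma, omega} already in.
A2 = all vertices. Fixed point.
delta enters the attractor at level 2, so Reacher can force the target in 2 moves from there.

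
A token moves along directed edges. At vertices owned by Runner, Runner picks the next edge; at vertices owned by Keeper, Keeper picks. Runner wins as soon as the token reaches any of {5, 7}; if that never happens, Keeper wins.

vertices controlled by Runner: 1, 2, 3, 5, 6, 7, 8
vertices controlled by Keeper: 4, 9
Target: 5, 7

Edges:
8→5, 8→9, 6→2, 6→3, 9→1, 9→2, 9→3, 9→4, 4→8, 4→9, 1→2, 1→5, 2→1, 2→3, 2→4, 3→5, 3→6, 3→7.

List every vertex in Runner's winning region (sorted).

1, 2, 3, 5, 6, 7, 8

A0 = {5, 7}
A1: add {1, 3, 8} — 1 (Runner) has 1→5; 3 (Runner) has 3→5; 8 (Runner) has 8→5.
A2: add {2, 6} — 2 (Runner) has 2→1; 6 (Runner) has 6→3.
A3 = A2; e.g. 4 (Keeper) can still go to 9. Fixed point.
Runner's winning region = {1, 2, 3, 5, 6, 7, 8}.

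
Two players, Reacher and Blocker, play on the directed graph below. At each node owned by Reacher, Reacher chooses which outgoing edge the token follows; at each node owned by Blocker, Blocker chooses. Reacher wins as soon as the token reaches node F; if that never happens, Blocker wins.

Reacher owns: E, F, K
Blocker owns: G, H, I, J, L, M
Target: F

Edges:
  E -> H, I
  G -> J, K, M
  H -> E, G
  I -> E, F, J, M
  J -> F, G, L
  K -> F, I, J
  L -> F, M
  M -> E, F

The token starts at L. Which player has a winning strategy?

Blocker

A0 = {F}
A1: add {K} — K (Reacher) has K→F.
A2 = A1; e.g. E (Reacher) has no edge into A1. Fixed point.
L never enters the attractor, so Blocker can avoid the target forever.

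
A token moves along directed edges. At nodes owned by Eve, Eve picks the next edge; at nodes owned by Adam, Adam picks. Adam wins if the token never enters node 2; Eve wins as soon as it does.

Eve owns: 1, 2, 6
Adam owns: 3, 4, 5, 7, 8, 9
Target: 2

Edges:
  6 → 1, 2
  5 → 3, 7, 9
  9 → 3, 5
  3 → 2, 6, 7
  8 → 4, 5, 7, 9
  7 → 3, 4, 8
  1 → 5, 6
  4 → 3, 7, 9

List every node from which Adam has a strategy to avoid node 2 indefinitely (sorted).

3, 4, 5, 7, 8, 9

A0 = {2}
A1: add {6} — 6 (Eve) has 6→2.
A2: add {1} — 1 (Eve) has 1→6.
A3 = A2; e.g. 3 (Adam) can still go to 7. Fixed point.
Eve's attractor = {1, 2, 6}; Adam avoids the target exactly from the complement.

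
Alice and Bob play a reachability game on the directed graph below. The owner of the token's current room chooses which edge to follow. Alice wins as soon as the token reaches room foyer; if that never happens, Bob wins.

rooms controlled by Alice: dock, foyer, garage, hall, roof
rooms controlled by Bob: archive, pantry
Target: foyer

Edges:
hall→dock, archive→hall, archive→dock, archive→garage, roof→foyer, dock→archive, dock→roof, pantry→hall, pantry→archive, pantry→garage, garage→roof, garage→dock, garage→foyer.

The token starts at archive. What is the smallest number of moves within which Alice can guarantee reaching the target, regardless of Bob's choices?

A0 = {foyer}
A1: add {garage, roof} — roof (Alice) has roof→foyer; garage (Alice) has garage→foyer.
A2: add {dock} — dock (Alice) has dock→roof.
A3: add {hall} — hall (Alice) has hall→dock.
A4: add {archive} — archive (Bob): all of {hall, dock, garage} already in.
archive enters the attractor at level 4, so Alice can force the target in 4 moves from there.

4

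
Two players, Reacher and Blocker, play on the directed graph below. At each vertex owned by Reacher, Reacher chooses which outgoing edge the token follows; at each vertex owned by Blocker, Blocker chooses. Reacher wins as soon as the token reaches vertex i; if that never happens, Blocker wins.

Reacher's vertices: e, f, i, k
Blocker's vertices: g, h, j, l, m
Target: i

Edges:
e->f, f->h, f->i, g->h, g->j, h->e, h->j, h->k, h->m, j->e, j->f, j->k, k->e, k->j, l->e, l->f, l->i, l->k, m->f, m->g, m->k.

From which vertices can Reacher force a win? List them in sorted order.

A0 = {i}
A1: add {f} — f (Reacher) has f→i.
A2: add {e} — e (Reacher) has e→f.
A3: add {k} — k (Reacher) has k→e.
A4: add {j, l} — j (Blocker): all of {e, f, k} already in; l (Blocker): all of {e, f, i, k} already in.
A5 = A4; e.g. g (Blocker) can still go to h. Fixed point.
Reacher's winning region = {e, f, i, j, k, l}.

e, f, i, j, k, l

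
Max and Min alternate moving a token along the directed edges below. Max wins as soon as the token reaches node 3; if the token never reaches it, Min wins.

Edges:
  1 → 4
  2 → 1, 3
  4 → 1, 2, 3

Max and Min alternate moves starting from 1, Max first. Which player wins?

Min

Track states (vertex, player-to-move).
A0 = {(3,Max), (3,Min)}
A1: add {(2,Max), (4,Max)}.
A2: add {(1,Min)}.
A3 = A2; e.g. (1,Max) stays out. (1,Max) never enters ⇒ Min avoids the target.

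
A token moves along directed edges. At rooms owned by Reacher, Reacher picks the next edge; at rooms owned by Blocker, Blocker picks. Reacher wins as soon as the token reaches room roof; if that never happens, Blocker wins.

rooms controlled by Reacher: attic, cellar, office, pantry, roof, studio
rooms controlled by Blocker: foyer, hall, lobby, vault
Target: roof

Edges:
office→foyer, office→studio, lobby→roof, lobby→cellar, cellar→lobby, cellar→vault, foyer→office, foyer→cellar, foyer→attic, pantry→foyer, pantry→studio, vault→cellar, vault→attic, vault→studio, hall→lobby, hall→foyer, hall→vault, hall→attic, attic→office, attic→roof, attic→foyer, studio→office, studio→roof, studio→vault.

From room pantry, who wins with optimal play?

A0 = {roof}
A1: add {attic, studio} — attic (Reacher) has attic→roof; studio (Reacher) has studio→roof.
A2: add {office, pantry} — office (Reacher) has office→studio; pantry (Reacher) has pantry→studio.
A3 = A2; e.g. lobby (Blocker) can still go to cellar. Fixed point.
pantry ∈ A2, so Reacher can force the target.

Reacher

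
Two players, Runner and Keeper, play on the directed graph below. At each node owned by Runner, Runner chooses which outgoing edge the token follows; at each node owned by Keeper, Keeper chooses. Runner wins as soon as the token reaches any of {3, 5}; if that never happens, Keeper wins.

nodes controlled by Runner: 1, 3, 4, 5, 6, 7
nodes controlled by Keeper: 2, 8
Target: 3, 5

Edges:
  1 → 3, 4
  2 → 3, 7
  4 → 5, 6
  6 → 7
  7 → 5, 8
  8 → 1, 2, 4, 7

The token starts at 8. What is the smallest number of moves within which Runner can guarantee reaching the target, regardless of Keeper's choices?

3

A0 = {3, 5}
A1: add {1, 4, 7} — 1 (Runner) has 1→3; 4 (Runner) has 4→5; 7 (Runner) has 7→5.
A2: add {2, 6} — 2 (Keeper): all of {3, 7} already in; 6 (Runner) has 6→7.
A3: add {8} — 8 (Keeper): all of {1, 2, 4, 7} already in.
A3 = all vertices. Fixed point.
8 enters the attractor at level 3, so Runner can force the target in 3 moves from there.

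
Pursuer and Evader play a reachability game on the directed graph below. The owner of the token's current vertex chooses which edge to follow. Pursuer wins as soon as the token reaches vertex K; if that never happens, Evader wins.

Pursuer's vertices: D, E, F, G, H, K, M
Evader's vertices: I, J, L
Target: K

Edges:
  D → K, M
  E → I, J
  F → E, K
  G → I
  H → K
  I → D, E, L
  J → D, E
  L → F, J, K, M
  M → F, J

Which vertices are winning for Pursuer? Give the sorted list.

D, F, H, K, M

A0 = {K}
A1: add {D, F, H} — D (Pursuer) has D→K; F (Pursuer) has F→K; H (Pursuer) has H→K.
A2: add {M} — M (Pursuer) has M→F.
A3 = A2; e.g. E (Pursuer) has no edge into A2. Fixed point.
Pursuer's winning region = {D, F, H, K, M}.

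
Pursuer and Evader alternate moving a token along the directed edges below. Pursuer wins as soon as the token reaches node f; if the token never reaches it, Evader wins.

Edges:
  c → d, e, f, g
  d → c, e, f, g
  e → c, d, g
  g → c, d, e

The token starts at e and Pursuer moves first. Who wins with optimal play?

Evader

Track states (vertex, player-to-move).
A0 = {(f,Pursuer), (f,Evader)}
A1: add {(c,Pursuer), (d,Pursuer)}.
A2 = A1; e.g. (c,Evader) stays out. (e,Pursuer) never enters ⇒ Evader avoids the target.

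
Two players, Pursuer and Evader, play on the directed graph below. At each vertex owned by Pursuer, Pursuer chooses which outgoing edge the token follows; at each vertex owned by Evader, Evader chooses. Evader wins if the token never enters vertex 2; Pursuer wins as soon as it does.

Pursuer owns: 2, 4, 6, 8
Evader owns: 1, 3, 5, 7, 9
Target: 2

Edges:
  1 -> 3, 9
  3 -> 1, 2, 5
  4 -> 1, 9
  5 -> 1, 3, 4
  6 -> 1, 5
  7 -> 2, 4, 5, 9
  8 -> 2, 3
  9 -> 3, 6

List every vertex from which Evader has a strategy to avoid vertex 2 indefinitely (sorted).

1, 3, 4, 5, 6, 7, 9

A0 = {2}
A1: add {8} — 8 (Pursuer) has 8→2.
A2 = A1; e.g. 1 (Evader) can still go to 3. Fixed point.
Pursuer's attractor = {2, 8}; Evader avoids the target exactly from the complement.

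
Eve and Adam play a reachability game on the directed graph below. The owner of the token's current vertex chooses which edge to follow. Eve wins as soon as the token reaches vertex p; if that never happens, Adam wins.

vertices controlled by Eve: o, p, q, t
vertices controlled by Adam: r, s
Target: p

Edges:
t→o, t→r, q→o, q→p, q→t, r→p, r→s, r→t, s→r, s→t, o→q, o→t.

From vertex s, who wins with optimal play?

A0 = {p}
A1: add {q} — q (Eve) has q→p.
A2: add {o} — o (Eve) has o→q.
A3: add {t} — t (Eve) has t→o.
A4 = A3; e.g. r (Adam) can still go to s. Fixed point.
s never enters the attractor, so Adam can avoid the target forever.

Adam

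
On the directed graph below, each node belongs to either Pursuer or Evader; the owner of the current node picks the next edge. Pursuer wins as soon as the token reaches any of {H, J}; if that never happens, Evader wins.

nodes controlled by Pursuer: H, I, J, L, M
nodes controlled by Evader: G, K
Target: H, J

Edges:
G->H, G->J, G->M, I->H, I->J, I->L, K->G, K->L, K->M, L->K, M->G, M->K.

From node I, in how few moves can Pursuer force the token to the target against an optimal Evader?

A0 = {H, J}
A1: add {I} — I (Pursuer) has I→H.
A2 = A1; e.g. G (Evader) can still go to M. Fixed point.
I enters the attractor at level 1, so Pursuer can force the target in 1 move from there.

1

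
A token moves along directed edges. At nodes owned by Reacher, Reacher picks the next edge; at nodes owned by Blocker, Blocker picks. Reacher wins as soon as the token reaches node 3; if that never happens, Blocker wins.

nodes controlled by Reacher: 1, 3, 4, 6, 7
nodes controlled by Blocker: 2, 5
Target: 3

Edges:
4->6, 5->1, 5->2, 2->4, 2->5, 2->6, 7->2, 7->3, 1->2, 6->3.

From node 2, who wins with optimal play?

A0 = {3}
A1: add {6, 7} — 6 (Reacher) has 6→3; 7 (Reacher) has 7→3.
A2: add {4} — 4 (Reacher) has 4→6.
A3 = A2; e.g. 1 (Reacher) has no edge into A2. Fixed point.
2 never enters the attractor, so Blocker can avoid the target forever.

Blocker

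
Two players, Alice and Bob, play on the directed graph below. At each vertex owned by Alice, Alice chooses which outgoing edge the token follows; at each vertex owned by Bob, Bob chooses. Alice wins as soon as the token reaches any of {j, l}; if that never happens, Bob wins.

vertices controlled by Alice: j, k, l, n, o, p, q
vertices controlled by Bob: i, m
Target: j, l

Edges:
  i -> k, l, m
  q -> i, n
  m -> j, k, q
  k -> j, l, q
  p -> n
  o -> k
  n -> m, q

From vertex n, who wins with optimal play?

Bob

A0 = {j, l}
A1: add {k} — k (Alice) has k→j.
A2: add {o} — o (Alice) has o→k.
A3 = A2; e.g. i (Bob) can still go to m. Fixed point.
n never enters the attractor, so Bob can avoid the target forever.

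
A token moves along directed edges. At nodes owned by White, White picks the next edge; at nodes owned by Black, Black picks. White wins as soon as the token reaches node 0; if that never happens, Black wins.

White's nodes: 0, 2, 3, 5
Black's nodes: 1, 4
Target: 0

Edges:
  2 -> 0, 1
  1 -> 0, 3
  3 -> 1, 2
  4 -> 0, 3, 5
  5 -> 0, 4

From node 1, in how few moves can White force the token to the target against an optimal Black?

3

A0 = {0}
A1: add {2, 5} — 2 (White) has 2→0; 5 (White) has 5→0.
A2: add {3} — 3 (White) has 3→2.
A3: add {1, 4} — 1 (Black): all of {0, 3} already in; 4 (Black): all of {0, 3, 5} already in.
A3 = all vertices. Fixed point.
1 enters the attractor at level 3, so White can force the target in 3 moves from there.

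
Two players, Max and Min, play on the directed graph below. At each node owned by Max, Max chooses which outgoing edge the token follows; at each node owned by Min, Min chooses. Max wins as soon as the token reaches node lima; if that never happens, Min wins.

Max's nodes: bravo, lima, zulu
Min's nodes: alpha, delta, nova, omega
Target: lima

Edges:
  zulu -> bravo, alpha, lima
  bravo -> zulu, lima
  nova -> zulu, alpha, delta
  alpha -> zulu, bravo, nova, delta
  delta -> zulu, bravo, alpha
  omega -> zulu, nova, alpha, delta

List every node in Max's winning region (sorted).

A0 = {lima}
A1: add {bravo, zulu} — zulu (Max) has zulu→lima; bravo (Max) has bravo→lima.
A2 = A1; e.g. nova (Min) can still go to alpha. Fixed point.
Max's winning region = {bravo, lima, zulu}.

bravo, lima, zulu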